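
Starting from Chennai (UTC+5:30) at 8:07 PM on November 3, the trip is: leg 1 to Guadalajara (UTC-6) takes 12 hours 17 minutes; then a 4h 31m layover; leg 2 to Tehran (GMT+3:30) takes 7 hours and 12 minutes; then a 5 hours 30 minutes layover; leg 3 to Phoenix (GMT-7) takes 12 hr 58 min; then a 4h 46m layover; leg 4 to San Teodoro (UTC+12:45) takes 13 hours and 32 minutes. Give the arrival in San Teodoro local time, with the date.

4:08 PM on Nov 6

Convert departure to UTC: 8:07 PM − 5:30 = 2:37 PM UTC on Nov 3.
Add 12 hours and 17 minutes leg 1 → 2:54 AM UTC (Nov 4).
Add 4 hours 31 minutes layover in Guadalajara → 7:25 AM UTC.
Add 7 hours and 12 minutes leg 2 → 2:37 PM UTC.
Add 5 hours 30 minutes layover in Tehran → 8:07 PM UTC.
Add 12 hours 58 minutes leg 3 → 9:05 AM UTC (Nov 5).
Add 4 hours and 46 minutes layover in Phoenix → 1:51 PM UTC.
Add 13 hours and 32 minutes leg 4 → 3:23 AM UTC (Nov 6).
San Teodoro is UTC+12:45, so local arrival = 3:23 AM + 12:45 = 4:08 PM on Nov 6.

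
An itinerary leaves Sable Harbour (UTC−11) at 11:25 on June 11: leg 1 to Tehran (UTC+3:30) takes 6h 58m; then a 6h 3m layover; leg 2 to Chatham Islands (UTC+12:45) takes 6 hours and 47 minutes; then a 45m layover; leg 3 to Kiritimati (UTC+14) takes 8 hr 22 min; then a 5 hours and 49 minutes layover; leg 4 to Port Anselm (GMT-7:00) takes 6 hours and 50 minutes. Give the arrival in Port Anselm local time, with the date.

08:59 on June 13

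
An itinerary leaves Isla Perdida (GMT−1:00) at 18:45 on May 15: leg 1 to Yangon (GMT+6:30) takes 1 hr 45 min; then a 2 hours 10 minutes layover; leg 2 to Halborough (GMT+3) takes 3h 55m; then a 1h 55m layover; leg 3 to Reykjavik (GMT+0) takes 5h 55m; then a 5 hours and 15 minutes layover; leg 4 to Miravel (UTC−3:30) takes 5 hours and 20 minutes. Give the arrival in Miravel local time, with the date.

18:30 on May 16

Convert departure to UTC: 18:45 + 1:00 = 19:45 UTC on May 15.
Add 1 hour 45 minutes leg 1 → 21:30 UTC.
Add 2 hours 10 minutes layover in Yangon → 23:40 UTC.
Add 3 hours and 55 minutes leg 2 → 03:35 UTC (May 16).
Add 1 hour 55 minutes layover in Halborough → 05:30 UTC.
Add 5 hours 55 minutes leg 3 → 11:25 UTC.
Add 5 hours and 15 minutes layover in Reykjavik → 16:40 UTC.
Add 5 hours and 20 minutes leg 4 → 22:00 UTC.
Miravel is UTC−3:30, so local arrival = 22:00 − 3:30 = 18:30 on May 16.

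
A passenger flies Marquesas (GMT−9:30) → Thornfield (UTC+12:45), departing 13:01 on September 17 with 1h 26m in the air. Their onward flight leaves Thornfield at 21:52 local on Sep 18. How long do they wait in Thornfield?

Convert departure to UTC: 13:01 + 9:30 = 22:31 UTC on Sep 17.
Add 1 hour 26 minutes flight time → 23:57 UTC.
Thornfield is UTC+12:45, so local arrival = 23:57 + 12:45 = 12:42 on Sep 18.
Layover = 21:52 − 12:42 = 9 hours 10 minutes.

9 hours 10 minutes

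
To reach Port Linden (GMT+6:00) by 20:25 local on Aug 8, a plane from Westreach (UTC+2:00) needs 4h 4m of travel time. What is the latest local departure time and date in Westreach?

Target arrival in UTC: 20:25 − 6:00 = 14:25 on Aug 8.
Subtract 4 hours and 4 minutes → departure 10:21 UTC on Aug 8.
Westreach is UTC+2:00: 10:21 + 2:00 = 12:21 on Aug 8.

12:21 on August 8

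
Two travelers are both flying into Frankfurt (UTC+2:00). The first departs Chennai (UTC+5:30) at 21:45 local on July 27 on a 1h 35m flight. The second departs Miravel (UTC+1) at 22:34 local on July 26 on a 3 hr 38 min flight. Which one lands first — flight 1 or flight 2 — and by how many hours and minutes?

Flight 1 in UTC: 21:45 − 5:30 = 16:15 on Jul 27.
+1 hour and 35 minutes → arrive 17:50 UTC on Jul 27.
Flight 2 in UTC: 22:34 − 1:00 = 21:34 on Jul 26.
+3 hours and 38 minutes → arrive 01:12 UTC on Jul 27.
Flight 2 lands earlier by 16 hours 38 minutes.

the second, by 16 hours 38 minutes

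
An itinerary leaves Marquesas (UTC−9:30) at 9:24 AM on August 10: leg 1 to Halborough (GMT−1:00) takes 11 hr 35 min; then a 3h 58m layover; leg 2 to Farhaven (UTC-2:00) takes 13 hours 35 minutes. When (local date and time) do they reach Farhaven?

10:02 PM on August 11

Convert departure to UTC: 9:24 AM + 9:30 = 6:54 PM UTC on Aug 10.
Add 11 hours and 35 minutes leg 1 → 6:29 AM UTC (Aug 11).
Add 3 hours and 58 minutes layover in Halborough → 10:27 AM UTC.
Add 13 hours and 35 minutes leg 2 → 12:02 AM UTC (Aug 12).
Farhaven is UTC−2:00, so local arrival = 12:02 AM − 2:00 = 10:02 PM on Aug 11.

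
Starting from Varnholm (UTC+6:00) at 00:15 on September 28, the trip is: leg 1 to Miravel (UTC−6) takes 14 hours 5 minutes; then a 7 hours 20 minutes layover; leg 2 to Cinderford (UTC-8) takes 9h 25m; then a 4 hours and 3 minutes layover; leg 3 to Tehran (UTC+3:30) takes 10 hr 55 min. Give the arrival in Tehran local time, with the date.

19:33 on September 29

Convert departure to UTC: 00:15 − 6:00 = 18:15 UTC on Sep 27.
Add 14 hours 5 minutes leg 1 → 08:20 UTC (Sep 28).
Add 7 hours 20 minutes layover in Miravel → 15:40 UTC.
Add 9 hours 25 minutes leg 2 → 01:05 UTC (Sep 29).
Add 4 hours and 3 minutes layover in Cinderford → 05:08 UTC.
Add 10 hours and 55 minutes leg 3 → 16:03 UTC.
Tehran is UTC+3:30, so local arrival = 16:03 + 3:30 = 19:33 on Sep 29.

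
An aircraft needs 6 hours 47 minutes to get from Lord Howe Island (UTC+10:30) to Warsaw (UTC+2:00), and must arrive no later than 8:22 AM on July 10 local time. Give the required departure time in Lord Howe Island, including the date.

10:05 AM on Jul 10

Target arrival in UTC: 8:22 AM − 2:00 = 6:22 AM on Jul 10.
Subtract 6 hours and 47 minutes → departure 11:35 PM UTC on Jul 9.
Lord Howe Island is UTC+10:30: 11:35 PM + 10:30 = 10:05 AM on Jul 10.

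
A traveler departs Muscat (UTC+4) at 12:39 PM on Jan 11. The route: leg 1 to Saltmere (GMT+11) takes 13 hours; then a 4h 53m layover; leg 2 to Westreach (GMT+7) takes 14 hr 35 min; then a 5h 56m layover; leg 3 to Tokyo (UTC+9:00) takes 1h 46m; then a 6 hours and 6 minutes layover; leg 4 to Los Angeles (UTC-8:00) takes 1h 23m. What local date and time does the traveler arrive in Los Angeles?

Convert departure to UTC: 12:39 PM − 4:00 = 8:39 AM UTC on Jan 11.
Add 13 hours leg 1 → 9:39 PM UTC.
Add 4 hours and 53 minutes layover in Saltmere → 2:32 AM UTC (Jan 12).
Add 14 hours and 35 minutes leg 2 → 5:07 PM UTC.
Add 5 hours 56 minutes layover in Westreach → 11:03 PM UTC.
Add 1 hour and 46 minutes leg 3 → 12:49 AM UTC (Jan 13).
Add 6 hours and 6 minutes layover in Tokyo → 6:55 AM UTC.
Add 1 hour and 23 minutes leg 4 → 8:18 AM UTC.
Los Angeles is UTC−8:00, so local arrival = 8:18 AM − 8:00 = 12:18 AM on Jan 13.

12:18 AM on Jan 13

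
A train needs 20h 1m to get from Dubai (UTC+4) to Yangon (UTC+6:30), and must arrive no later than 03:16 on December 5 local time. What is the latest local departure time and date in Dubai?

Target arrival in UTC: 03:16 − 6:30 = 20:46 on Dec 4.
Subtract 20 hours 1 minute → departure 00:45 UTC on Dec 4.
Dubai is UTC+4:00: 00:45 + 4:00 = 04:45 on Dec 4.

04:45 on Dec 4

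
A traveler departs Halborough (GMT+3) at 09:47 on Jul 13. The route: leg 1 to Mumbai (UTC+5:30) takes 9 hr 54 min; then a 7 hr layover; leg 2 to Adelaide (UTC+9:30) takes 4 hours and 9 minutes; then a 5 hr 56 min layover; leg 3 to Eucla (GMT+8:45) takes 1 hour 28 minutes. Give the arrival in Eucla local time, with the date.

19:59 on Jul 14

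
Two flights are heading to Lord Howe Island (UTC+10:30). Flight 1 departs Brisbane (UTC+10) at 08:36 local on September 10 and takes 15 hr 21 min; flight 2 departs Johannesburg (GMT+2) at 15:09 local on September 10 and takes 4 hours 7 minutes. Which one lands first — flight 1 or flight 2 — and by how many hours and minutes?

the first, by 3 hours 19 minutes

Flight 1 in UTC: 08:36 − 10:00 = 22:36 on Sep 9.
+15 hours and 21 minutes → arrive 13:57 UTC on Sep 10.
Flight 2 in UTC: 15:09 − 2:00 = 13:09 on Sep 10.
+4 hours and 7 minutes → arrive 17:16 UTC on Sep 10.
Flight 1 lands earlier by 3 hours 19 minutes.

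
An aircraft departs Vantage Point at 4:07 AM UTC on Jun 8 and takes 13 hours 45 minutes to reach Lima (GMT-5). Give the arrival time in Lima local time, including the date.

12:52 PM on Jun 8

Departure is given in UTC: 4:07 AM on Jun 8.
Add 13 hours and 45 minutes → 5:52 PM UTC.
Lima is UTC−5:00: 5:52 PM − 5:00 = 12:52 PM on Jun 8.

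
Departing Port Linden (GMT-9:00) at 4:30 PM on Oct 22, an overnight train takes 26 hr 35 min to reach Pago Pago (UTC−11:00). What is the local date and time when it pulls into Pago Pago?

5:05 PM on Oct 23

Pago Pago is 2:00 behind Port Linden.
After 26 hours and 35 minutes it is 7:05 PM (Oct 23) in Port Linden.
Shift by the zone difference: 7:05 PM − 2:00 = 5:05 PM on Oct 23 in Pago Pago.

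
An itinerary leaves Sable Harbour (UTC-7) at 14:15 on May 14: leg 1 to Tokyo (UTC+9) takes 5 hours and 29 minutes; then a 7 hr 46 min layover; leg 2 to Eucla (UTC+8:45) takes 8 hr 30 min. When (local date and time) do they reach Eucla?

03:45 on May 16

Convert departure to UTC: 14:15 + 7:00 = 21:15 UTC on May 14.
Add 5 hours and 29 minutes leg 1 → 02:44 UTC (May 15).
Add 7 hours and 46 minutes layover in Tokyo → 10:30 UTC.
Add 8 hours 30 minutes leg 2 → 19:00 UTC.
Eucla is UTC+8:45, so local arrival = 19:00 + 8:45 = 03:45 on May 16.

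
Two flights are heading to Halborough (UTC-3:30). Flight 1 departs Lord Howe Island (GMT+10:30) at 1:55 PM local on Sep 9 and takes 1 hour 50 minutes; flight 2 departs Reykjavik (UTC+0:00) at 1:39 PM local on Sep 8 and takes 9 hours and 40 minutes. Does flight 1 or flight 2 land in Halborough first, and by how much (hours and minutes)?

the second, by 5 hours 56 minutes

Flight 1 in UTC: 1:55 PM − 10:30 = 3:25 AM on Sep 9.
+1 hour 50 minutes → arrive 5:15 AM UTC on Sep 9.
Flight 2 departs at 1:39 PM UTC (Sep 8).
+9 hours 40 minutes → arrive 11:19 PM UTC on Sep 8.
Flight 2 lands earlier by 5 hours 56 minutes.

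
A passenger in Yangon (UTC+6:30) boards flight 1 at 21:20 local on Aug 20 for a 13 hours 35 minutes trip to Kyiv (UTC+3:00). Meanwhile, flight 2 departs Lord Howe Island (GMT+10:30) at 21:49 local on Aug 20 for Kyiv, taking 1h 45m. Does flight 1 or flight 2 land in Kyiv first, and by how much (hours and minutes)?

the second, by 15 hours 21 minutes

Flight 1 in UTC: 21:20 − 6:30 = 14:50 on Aug 20.
+13 hours and 35 minutes → arrive 04:25 UTC on Aug 21.
Flight 2 in UTC: 21:49 − 10:30 = 11:19 on Aug 20.
+1 hour 45 minutes → arrive 13:04 UTC on Aug 20.
Flight 2 lands earlier by 15 hours 21 minutes.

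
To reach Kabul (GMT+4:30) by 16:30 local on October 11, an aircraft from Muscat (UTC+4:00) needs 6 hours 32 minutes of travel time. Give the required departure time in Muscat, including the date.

Target arrival in UTC: 16:30 − 4:30 = 12:00 on Oct 11.
Subtract 6 hours and 32 minutes → departure 05:28 UTC on Oct 11.
Muscat is UTC+4:00: 05:28 + 4:00 = 09:28 on Oct 11.

09:28 on October 11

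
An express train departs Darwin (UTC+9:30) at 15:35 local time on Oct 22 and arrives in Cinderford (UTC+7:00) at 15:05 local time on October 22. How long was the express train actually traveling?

2 hours

Cinderford is 2:30 behind Darwin.
Clock-face elapsed time (ignoring zones) is −30 minutes.
Actual elapsed = −30 minutes + 2:30 = 2 hours.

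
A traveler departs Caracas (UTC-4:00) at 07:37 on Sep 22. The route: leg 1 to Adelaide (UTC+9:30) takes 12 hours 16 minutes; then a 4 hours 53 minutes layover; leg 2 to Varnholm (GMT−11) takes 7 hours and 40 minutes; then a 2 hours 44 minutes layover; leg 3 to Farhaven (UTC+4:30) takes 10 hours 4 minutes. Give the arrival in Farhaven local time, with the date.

Convert departure to UTC: 07:37 + 4:00 = 11:37 UTC on Sep 22.
Add 12 hours 16 minutes leg 1 → 23:53 UTC.
Add 4 hours 53 minutes layover in Adelaide → 04:46 UTC (Sep 23).
Add 7 hours 40 minutes leg 2 → 12:26 UTC.
Add 2 hours and 44 minutes layover in Varnholm → 15:10 UTC.
Add 10 hours 4 minutes leg 3 → 01:14 UTC (Sep 24).
Farhaven is UTC+4:30, so local arrival = 01:14 + 4:30 = 05:44 on Sep 24.

05:44 on Sep 24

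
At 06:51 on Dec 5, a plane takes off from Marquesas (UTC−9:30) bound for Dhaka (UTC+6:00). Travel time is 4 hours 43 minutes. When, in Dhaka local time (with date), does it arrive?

03:04 on December 6

Dhaka is 15:30 ahead of Marquesas.
After 4 hours and 43 minutes it is 11:34 in Marquesas.
Shift by the zone difference: 11:34 + 15:30 = 03:04 on Dec 6 in Dhaka.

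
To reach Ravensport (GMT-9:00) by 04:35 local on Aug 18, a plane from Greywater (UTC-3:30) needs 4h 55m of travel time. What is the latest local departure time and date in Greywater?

Target arrival in UTC: 04:35 + 9:00 = 13:35 on Aug 18.
Subtract 4 hours 55 minutes → departure 08:40 UTC on Aug 18.
Greywater is UTC−3:30: 08:40 − 3:30 = 05:10 on Aug 18.

05:10 on Aug 18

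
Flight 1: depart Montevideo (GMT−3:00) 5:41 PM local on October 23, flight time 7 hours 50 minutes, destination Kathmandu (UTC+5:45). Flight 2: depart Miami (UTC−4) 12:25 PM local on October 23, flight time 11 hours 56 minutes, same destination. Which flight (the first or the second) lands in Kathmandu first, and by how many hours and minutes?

the second, by 10 minutes

Flight 1 in UTC: 5:41 PM + 3:00 = 8:41 PM on Oct 23.
+7 hours and 50 minutes → arrive 4:31 AM UTC on Oct 24.
Flight 2 in UTC: 12:25 PM + 4:00 = 4:25 PM on Oct 23.
+11 hours 56 minutes → arrive 4:21 AM UTC on Oct 24.
Flight 2 lands earlier by 10 minutes.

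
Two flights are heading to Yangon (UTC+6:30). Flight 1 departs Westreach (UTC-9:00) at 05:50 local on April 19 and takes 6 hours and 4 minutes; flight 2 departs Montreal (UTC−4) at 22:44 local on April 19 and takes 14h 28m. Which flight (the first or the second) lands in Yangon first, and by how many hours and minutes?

Flight 1 in UTC: 05:50 + 9:00 = 14:50 on Apr 19.
+6 hours 4 minutes → arrive 20:54 UTC on Apr 19.
Flight 2 in UTC: 22:44 + 4:00 = 02:44 on Apr 20.
+14 hours and 28 minutes → arrive 17:12 UTC on Apr 20.
Flight 1 lands earlier by 20 hours 18 minutes.

the first, by 20 hours 18 minutes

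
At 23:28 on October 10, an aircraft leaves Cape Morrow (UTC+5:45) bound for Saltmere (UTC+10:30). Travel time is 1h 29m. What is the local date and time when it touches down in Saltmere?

Convert departure to UTC: 23:28 − 5:45 = 17:43 UTC on Oct 10.
Add 1 hour 29 minutes travel time → 19:12 UTC.
Saltmere is UTC+10:30, so local arrival = 19:12 + 10:30 = 05:42 on Oct 11.

05:42 on October 11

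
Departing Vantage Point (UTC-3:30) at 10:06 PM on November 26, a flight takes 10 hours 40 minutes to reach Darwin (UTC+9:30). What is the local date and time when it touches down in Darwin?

9:46 PM on November 27

Convert departure to UTC: 10:06 PM + 3:30 = 1:36 AM UTC on Nov 27.
Add 10 hours and 40 minutes travel time → 12:16 PM UTC.
Darwin is UTC+9:30, so local arrival = 12:16 PM + 9:30 = 9:46 PM on Nov 27.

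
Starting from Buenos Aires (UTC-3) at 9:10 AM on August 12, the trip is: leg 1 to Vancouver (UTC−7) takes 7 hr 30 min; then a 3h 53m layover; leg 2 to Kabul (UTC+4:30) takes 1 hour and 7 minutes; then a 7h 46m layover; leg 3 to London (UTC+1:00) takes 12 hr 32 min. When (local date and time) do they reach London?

Convert departure to UTC: 9:10 AM + 3:00 = 12:10 PM UTC on Aug 12.
Add 7 hours and 30 minutes leg 1 → 7:40 PM UTC.
Add 3 hours 53 minutes layover in Vancouver → 11:33 PM UTC.
Add 1 hour and 7 minutes leg 2 → 12:40 AM UTC (Aug 13).
Add 7 hours 46 minutes layover in Kabul → 8:26 AM UTC.
Add 12 hours and 32 minutes leg 3 → 8:58 PM UTC.
London is UTC+1:00, so local arrival = 8:58 PM + 1:00 = 9:58 PM on Aug 13.

9:58 PM on August 13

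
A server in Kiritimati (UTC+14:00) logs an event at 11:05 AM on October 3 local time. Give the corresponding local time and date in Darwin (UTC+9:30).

Darwin is 4:30 behind Kiritimati.
Shift by the zone difference: 11:05 AM − 4:30 = 6:35 AM on Oct 3 in Darwin.

6:35 AM on October 3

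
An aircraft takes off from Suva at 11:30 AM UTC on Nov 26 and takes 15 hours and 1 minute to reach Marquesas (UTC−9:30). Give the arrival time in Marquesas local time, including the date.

5:01 PM on November 26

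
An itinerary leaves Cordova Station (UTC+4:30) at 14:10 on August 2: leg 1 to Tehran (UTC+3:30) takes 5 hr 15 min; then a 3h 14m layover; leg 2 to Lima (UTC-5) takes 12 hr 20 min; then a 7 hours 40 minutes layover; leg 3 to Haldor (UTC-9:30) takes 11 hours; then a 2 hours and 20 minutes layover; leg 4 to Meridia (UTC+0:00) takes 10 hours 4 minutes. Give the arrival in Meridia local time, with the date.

13:33 on Aug 4

Convert departure to UTC: 14:10 − 4:30 = 09:40 UTC on Aug 2.
Add 5 hours and 15 minutes leg 1 → 14:55 UTC.
Add 3 hours 14 minutes layover in Tehran → 18:09 UTC.
Add 12 hours 20 minutes leg 2 → 06:29 UTC (Aug 3).
Add 7 hours 40 minutes layover in Lima → 14:09 UTC.
Add 11 hours leg 3 → 01:09 UTC (Aug 4).
Add 2 hours and 20 minutes layover in Haldor → 03:29 UTC.
Add 10 hours and 4 minutes leg 4 → 13:33 UTC.
Meridia is UTC+0, so local arrival is the same: 13:33 on Aug 4.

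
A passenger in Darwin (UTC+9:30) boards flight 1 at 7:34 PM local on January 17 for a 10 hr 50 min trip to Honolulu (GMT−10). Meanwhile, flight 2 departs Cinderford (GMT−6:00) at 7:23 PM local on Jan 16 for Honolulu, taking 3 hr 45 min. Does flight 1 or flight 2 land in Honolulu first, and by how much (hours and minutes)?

the second, by 15 hours 46 minutes

Flight 1 in UTC: 7:34 PM − 9:30 = 10:04 AM on Jan 17.
+10 hours 50 minutes → arrive 8:54 PM UTC on Jan 17.
Flight 2 in UTC: 7:23 PM + 6:00 = 1:23 AM on Jan 17.
+3 hours 45 minutes → arrive 5:08 AM UTC on Jan 17.
Flight 2 lands earlier by 15 hours 46 minutes.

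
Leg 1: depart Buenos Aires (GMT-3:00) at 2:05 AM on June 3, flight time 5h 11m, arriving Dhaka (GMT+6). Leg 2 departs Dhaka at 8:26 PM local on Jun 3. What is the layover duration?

4 hours 10 minutes

Convert departure to UTC: 2:05 AM + 3:00 = 5:05 AM UTC on Jun 3.
Add 5 hours and 11 minutes flight time → 10:16 AM UTC.
Dhaka is UTC+6:00, so local arrival = 10:16 AM + 6:00 = 4:16 PM on Jun 3.
Layover = 8:26 PM − 4:16 PM = 4 hours 10 minutes.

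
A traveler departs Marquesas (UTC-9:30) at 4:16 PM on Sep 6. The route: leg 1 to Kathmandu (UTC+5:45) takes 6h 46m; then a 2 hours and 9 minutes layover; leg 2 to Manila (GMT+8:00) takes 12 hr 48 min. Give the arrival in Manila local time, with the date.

Convert departure to UTC: 4:16 PM + 9:30 = 1:46 AM UTC on Sep 7.
Add 6 hours 46 minutes leg 1 → 8:32 AM UTC.
Add 2 hours 9 minutes layover in Kathmandu → 10:41 AM UTC.
Add 12 hours 48 minutes leg 2 → 11:29 PM UTC.
Manila is UTC+8:00, so local arrival = 11:29 PM + 8:00 = 7:29 AM on Sep 8.

7:29 AM on September 8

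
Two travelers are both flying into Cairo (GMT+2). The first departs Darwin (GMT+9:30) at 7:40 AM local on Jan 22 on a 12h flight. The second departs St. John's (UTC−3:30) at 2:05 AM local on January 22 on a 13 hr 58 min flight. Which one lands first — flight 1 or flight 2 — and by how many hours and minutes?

the first, by 9 hours 23 minutes

Flight 1 in UTC: 7:40 AM − 9:30 = 10:10 PM on Jan 21.
+12 hours → arrive 10:10 AM UTC on Jan 22.
Flight 2 in UTC: 2:05 AM + 3:30 = 5:35 AM on Jan 22.
+13 hours and 58 minutes → arrive 7:33 PM UTC on Jan 22.
Flight 1 lands earlier by 9 hours 23 minutes.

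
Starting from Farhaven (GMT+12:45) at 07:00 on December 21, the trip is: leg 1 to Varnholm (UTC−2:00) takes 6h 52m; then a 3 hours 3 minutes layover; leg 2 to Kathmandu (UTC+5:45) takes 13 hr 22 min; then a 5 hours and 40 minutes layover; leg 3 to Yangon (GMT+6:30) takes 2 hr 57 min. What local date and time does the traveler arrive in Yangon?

08:39 on December 22

Convert departure to UTC: 07:00 − 12:45 = 18:15 UTC on Dec 20.
Add 6 hours and 52 minutes leg 1 → 01:07 UTC (Dec 21).
Add 3 hours and 3 minutes layover in Varnholm → 04:10 UTC.
Add 13 hours and 22 minutes leg 2 → 17:32 UTC.
Add 5 hours and 40 minutes layover in Kathmandu → 23:12 UTC.
Add 2 hours and 57 minutes leg 3 → 02:09 UTC (Dec 22).
Yangon is UTC+6:30, so local arrival = 02:09 + 6:30 = 08:39 on Dec 22.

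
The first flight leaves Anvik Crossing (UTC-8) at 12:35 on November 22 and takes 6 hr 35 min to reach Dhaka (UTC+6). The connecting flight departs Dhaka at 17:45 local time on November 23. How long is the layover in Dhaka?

8 hours 35 minutes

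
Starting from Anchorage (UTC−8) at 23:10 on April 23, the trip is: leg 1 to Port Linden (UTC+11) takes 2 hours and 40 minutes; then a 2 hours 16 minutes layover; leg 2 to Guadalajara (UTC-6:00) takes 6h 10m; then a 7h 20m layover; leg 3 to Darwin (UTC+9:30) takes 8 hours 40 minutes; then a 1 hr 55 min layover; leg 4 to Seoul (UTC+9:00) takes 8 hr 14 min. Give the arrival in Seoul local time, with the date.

Convert departure to UTC: 23:10 + 8:00 = 07:10 UTC on Apr 24.
Add 2 hours 40 minutes leg 1 → 09:50 UTC.
Add 2 hours and 16 minutes layover in Port Linden → 12:06 UTC.
Add 6 hours and 10 minutes leg 2 → 18:16 UTC.
Add 7 hours 20 minutes layover in Guadalajara → 01:36 UTC (Apr 25).
Add 8 hours 40 minutes leg 3 → 10:16 UTC.
Add 1 hour and 55 minutes layover in Darwin → 12:11 UTC.
Add 8 hours 14 minutes leg 4 → 20:25 UTC.
Seoul is UTC+9:00, so local arrival = 20:25 + 9:00 = 05:25 on Apr 26.

05:25 on April 26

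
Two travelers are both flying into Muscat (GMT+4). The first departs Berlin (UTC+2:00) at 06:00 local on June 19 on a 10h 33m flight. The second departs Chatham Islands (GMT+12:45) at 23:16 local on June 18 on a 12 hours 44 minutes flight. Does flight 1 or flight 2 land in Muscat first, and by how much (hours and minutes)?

the second, by 15 hours 18 minutes

Flight 1 in UTC: 06:00 − 2:00 = 04:00 on Jun 19.
+10 hours 33 minutes → arrive 14:33 UTC on Jun 19.
Flight 2 in UTC: 23:16 − 12:45 = 10:31 on Jun 18.
+12 hours 44 minutes → arrive 23:15 UTC on Jun 18.
Flight 2 lands earlier by 15 hours 18 minutes.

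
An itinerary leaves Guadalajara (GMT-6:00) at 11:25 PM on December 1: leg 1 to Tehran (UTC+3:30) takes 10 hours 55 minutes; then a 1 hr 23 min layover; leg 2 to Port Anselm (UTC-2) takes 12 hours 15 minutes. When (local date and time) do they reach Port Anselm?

3:58 AM on Dec 3

Convert departure to UTC: 11:25 PM + 6:00 = 5:25 AM UTC on Dec 2.
Add 10 hours 55 minutes leg 1 → 4:20 PM UTC.
Add 1 hour and 23 minutes layover in Tehran → 5:43 PM UTC.
Add 12 hours and 15 minutes leg 2 → 5:58 AM UTC (Dec 3).
Port Anselm is UTC−2:00, so local arrival = 5:58 AM − 2:00 = 3:58 AM on Dec 3.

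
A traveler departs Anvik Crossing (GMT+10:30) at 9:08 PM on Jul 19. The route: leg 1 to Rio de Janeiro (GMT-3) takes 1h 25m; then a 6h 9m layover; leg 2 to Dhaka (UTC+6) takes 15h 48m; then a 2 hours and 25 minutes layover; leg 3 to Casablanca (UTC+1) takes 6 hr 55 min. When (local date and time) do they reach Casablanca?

8:20 PM on July 20

Convert departure to UTC: 9:08 PM − 10:30 = 10:38 AM UTC on Jul 19.
Add 1 hour 25 minutes leg 1 → 12:03 PM UTC.
Add 6 hours and 9 minutes layover in Rio de Janeiro → 6:12 PM UTC.
Add 15 hours and 48 minutes leg 2 → 10:00 AM UTC (Jul 20).
Add 2 hours 25 minutes layover in Dhaka → 12:25 PM UTC.
Add 6 hours 55 minutes leg 3 → 7:20 PM UTC.
Casablanca is UTC+1:00, so local arrival = 7:20 PM + 1:00 = 8:20 PM on Jul 20.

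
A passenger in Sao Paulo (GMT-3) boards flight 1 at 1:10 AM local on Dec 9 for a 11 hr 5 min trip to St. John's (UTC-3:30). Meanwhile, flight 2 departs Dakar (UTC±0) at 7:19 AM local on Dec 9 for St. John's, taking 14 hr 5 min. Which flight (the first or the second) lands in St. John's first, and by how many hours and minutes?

Flight 1 in UTC: 1:10 AM + 3:00 = 4:10 AM on Dec 9.
+11 hours 5 minutes → arrive 3:15 PM UTC on Dec 9.
Flight 2 departs at 7:19 AM UTC (Dec 9).
+14 hours and 5 minutes → arrive 9:24 PM UTC on Dec 9.
Flight 1 lands earlier by 6 hours 9 minutes.

the first, by 6 hours 9 minutes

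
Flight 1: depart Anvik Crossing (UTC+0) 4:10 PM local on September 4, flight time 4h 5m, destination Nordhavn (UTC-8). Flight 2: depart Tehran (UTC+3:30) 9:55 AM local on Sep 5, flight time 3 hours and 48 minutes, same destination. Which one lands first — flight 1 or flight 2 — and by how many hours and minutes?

the first, by 13 hours 58 minutes

Flight 1 departs at 4:10 PM UTC (Sep 4).
+4 hours and 5 minutes → arrive 8:15 PM UTC on Sep 4.
Flight 2 in UTC: 9:55 AM − 3:30 = 6:25 AM on Sep 5.
+3 hours and 48 minutes → arrive 10:13 AM UTC on Sep 5.
Flight 1 lands earlier by 13 hours 58 minutes.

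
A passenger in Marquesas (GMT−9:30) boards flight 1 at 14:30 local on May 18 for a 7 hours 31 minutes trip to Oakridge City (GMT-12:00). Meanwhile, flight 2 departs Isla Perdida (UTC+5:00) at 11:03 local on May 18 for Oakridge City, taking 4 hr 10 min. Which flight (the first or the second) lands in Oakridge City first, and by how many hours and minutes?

Flight 1 in UTC: 14:30 + 9:30 = 00:00 on May 19.
+7 hours 31 minutes → arrive 07:31 UTC on May 19.
Flight 2 in UTC: 11:03 − 5:00 = 06:03 on May 18.
+4 hours and 10 minutes → arrive 10:13 UTC on May 18.
Flight 2 lands earlier by 21 hours 18 minutes.

the second, by 21 hours 18 minutes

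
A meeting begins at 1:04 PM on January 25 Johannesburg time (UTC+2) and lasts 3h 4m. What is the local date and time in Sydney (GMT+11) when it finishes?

Convert start to UTC: 1:04 PM − 2:00 = 11:04 AM UTC on Jan 25.
Add 3 hours and 4 minutes duration → 2:08 PM UTC.
Sydney is UTC+11:00, so local end time = 2:08 PM + 11:00 = 1:08 AM on Jan 26.

1:08 AM on January 26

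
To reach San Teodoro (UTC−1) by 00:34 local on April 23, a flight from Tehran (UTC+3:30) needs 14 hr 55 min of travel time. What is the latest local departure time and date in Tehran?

Target arrival in UTC: 00:34 + 1:00 = 01:34 on Apr 23.
Subtract 14 hours 55 minutes → departure 10:39 UTC on Apr 22.
Tehran is UTC+3:30: 10:39 + 3:30 = 14:09 on Apr 22.

14:09 on April 22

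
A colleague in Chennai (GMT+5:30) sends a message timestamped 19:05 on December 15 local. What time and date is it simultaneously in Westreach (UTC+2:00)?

In UTC: 19:05 − 5:30 = 13:35 on Dec 15.
Westreach is UTC+2:00: 13:35 + 2:00 = 15:35 on Dec 15.

15:35 on December 15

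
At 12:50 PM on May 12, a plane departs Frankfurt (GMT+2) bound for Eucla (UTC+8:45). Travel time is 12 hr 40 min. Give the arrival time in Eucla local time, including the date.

Eucla is 6:45 ahead of Frankfurt.
After 12 hours 40 minutes it is 1:30 AM (May 13) in Frankfurt.
Shift by the zone difference: 1:30 AM + 6:45 = 8:15 AM on May 13 in Eucla.

8:15 AM on May 13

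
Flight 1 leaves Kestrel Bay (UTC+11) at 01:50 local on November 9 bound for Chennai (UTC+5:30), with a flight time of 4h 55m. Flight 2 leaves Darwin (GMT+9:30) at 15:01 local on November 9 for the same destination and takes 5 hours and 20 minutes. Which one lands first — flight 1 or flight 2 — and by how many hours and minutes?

Flight 1 in UTC: 01:50 − 11:00 = 14:50 on Nov 8.
+4 hours and 55 minutes → arrive 19:45 UTC on Nov 8.
Flight 2 in UTC: 15:01 − 9:30 = 05:31 on Nov 9.
+5 hours and 20 minutes → arrive 10:51 UTC on Nov 9.
Flight 1 lands earlier by 15 hours 6 minutes.

the first, by 15 hours 6 minutes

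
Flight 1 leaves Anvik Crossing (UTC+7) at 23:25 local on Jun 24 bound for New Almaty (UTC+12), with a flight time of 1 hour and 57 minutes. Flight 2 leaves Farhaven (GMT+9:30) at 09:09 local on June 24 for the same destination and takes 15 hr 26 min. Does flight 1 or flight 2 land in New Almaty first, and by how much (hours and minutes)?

the second, by 3 hours 17 minutes

Flight 1 in UTC: 23:25 − 7:00 = 16:25 on Jun 24.
+1 hour 57 minutes → arrive 18:22 UTC on Jun 24.
Flight 2 in UTC: 09:09 − 9:30 = 23:39 on Jun 23.
+15 hours and 26 minutes → arrive 15:05 UTC on Jun 24.
Flight 2 lands earlier by 3 hours 17 minutes.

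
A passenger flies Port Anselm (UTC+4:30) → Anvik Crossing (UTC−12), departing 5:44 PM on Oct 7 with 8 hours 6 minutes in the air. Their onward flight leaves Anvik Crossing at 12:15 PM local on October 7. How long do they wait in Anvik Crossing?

Convert departure to UTC: 5:44 PM − 4:30 = 1:14 PM UTC on Oct 7.
Add 8 hours 6 minutes flight time → 9:20 PM UTC.
Anvik Crossing is UTC−12:00, so local arrival = 9:20 PM − 12:00 = 9:20 AM on Oct 7.
Layover = 12:15 PM − 9:20 AM = 2 hours 55 minutes.

2 hours 55 minutes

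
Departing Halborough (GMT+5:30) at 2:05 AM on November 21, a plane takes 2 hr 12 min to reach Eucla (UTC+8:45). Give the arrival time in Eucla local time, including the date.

7:32 AM on November 21

Convert departure to UTC: 2:05 AM − 5:30 = 8:35 PM UTC on Nov 20.
Add 2 hours 12 minutes travel time → 10:47 PM UTC.
Eucla is UTC+8:45, so local arrival = 10:47 PM + 8:45 = 7:32 AM on Nov 21.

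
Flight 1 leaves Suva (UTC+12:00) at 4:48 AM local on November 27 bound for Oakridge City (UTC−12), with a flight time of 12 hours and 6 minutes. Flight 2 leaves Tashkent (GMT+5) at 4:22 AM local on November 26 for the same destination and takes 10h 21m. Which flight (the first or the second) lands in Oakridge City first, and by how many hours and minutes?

Flight 1 in UTC: 4:48 AM − 12:00 = 4:48 PM on Nov 26.
+12 hours 6 minutes → arrive 4:54 AM UTC on Nov 27.
Flight 2 in UTC: 4:22 AM − 5:00 = 11:22 PM on Nov 25.
+10 hours 21 minutes → arrive 9:43 AM UTC on Nov 26.
Flight 2 lands earlier by 19 hours 11 minutes.

the second, by 19 hours 11 minutes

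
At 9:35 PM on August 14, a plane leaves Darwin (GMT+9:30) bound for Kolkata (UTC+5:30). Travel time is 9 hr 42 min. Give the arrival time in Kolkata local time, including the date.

3:17 AM on Aug 15

Kolkata is 4:00 behind Darwin.
After 9 hours and 42 minutes it is 7:17 AM (Aug 15) in Darwin.
Shift by the zone difference: 7:17 AM − 4:00 = 3:17 AM on Aug 15 in Kolkata.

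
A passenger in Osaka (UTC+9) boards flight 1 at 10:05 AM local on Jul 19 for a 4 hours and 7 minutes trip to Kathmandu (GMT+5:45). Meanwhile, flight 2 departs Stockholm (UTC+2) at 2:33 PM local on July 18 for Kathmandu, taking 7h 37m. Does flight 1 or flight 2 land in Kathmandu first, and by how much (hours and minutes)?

the second, by 9 hours 2 minutes

Flight 1 in UTC: 10:05 AM − 9:00 = 1:05 AM on Jul 19.
+4 hours 7 minutes → arrive 5:12 AM UTC on Jul 19.
Flight 2 in UTC: 2:33 PM − 2:00 = 12:33 PM on Jul 18.
+7 hours 37 minutes → arrive 8:10 PM UTC on Jul 18.
Flight 2 lands earlier by 9 hours 2 minutes.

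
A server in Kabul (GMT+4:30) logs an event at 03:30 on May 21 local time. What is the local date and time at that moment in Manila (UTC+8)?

In UTC: 03:30 − 4:30 = 23:00 on May 20.
Manila is UTC+8:00: 23:00 + 8:00 = 07:00 on May 21.

07:00 on May 21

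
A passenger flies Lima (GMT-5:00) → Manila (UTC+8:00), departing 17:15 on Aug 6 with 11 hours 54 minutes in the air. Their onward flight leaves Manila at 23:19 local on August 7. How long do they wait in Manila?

5 hours 10 minutes

Convert departure to UTC: 17:15 + 5:00 = 22:15 UTC on Aug 6.
Add 11 hours 54 minutes flight time → 10:09 UTC (Aug 7).
Manila is UTC+8:00, so local arrival = 10:09 + 8:00 = 18:09 on Aug 7.
Layover = 23:19 − 18:09 = 5 hours 10 minutes.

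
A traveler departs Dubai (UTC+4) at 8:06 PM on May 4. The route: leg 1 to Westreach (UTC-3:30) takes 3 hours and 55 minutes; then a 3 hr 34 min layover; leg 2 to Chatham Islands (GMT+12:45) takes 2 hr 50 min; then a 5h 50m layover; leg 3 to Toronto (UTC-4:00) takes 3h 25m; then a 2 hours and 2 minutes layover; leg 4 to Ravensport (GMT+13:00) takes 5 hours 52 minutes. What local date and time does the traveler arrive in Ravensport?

Convert departure to UTC: 8:06 PM − 4:00 = 4:06 PM UTC on May 4.
Add 3 hours 55 minutes leg 1 → 8:01 PM UTC.
Add 3 hours and 34 minutes layover in Westreach → 11:35 PM UTC.
Add 2 hours 50 minutes leg 2 → 2:25 AM UTC (May 5).
Add 5 hours 50 minutes layover in Chatham Islands → 8:15 AM UTC.
Add 3 hours 25 minutes leg 3 → 11:40 AM UTC.
Add 2 hours and 2 minutes layover in Toronto → 1:42 PM UTC.
Add 5 hours and 52 minutes leg 4 → 7:34 PM UTC.
Ravensport is UTC+13:00, so local arrival = 7:34 PM + 13:00 = 8:34 AM on May 6.

8:34 AM on May 6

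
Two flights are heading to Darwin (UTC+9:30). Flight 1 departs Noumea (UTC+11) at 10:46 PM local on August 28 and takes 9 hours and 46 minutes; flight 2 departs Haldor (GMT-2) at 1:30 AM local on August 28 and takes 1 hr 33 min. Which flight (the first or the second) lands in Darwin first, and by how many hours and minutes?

Flight 1 in UTC: 10:46 PM − 11:00 = 11:46 AM on Aug 28.
+9 hours and 46 minutes → arrive 9:32 PM UTC on Aug 28.
Flight 2 in UTC: 1:30 AM + 2:00 = 3:30 AM on Aug 28.
+1 hour 33 minutes → arrive 5:03 AM UTC on Aug 28.
Flight 2 lands earlier by 16 hours 29 minutes.

the second, by 16 hours 29 minutes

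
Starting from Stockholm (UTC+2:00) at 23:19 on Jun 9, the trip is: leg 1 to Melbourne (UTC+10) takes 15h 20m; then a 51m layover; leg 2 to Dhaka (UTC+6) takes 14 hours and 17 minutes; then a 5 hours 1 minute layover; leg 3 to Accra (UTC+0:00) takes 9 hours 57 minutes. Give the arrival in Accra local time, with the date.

18:45 on Jun 11

Convert departure to UTC: 23:19 − 2:00 = 21:19 UTC on Jun 9.
Add 15 hours and 20 minutes leg 1 → 12:39 UTC (Jun 10).
Add 51 minutes layover in Melbourne → 13:30 UTC.
Add 14 hours and 17 minutes leg 2 → 03:47 UTC (Jun 11).
Add 5 hours and 1 minute layover in Dhaka → 08:48 UTC.
Add 9 hours 57 minutes leg 3 → 18:45 UTC.
Accra is UTC+0, so local arrival is the same: 18:45 on Jun 11.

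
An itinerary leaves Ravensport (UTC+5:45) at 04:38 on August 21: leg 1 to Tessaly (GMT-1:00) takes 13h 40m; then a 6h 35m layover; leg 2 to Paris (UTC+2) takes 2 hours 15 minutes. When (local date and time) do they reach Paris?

23:23 on August 21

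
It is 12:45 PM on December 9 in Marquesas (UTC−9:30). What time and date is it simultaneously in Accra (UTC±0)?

10:15 PM on Dec 9

In UTC: 12:45 PM + 9:30 = 10:15 PM on Dec 9.
Accra is UTC+0, so it is 10:15 PM on Dec 9.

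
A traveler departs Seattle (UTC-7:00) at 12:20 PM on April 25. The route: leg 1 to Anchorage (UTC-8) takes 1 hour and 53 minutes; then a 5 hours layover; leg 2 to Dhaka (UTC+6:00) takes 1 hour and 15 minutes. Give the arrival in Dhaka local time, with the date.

9:28 AM on April 26

Convert departure to UTC: 12:20 PM + 7:00 = 7:20 PM UTC on Apr 25.
Add 1 hour and 53 minutes leg 1 → 9:13 PM UTC.
Add 5 hours layover in Anchorage → 2:13 AM UTC (Apr 26).
Add 1 hour 15 minutes leg 2 → 3:28 AM UTC.
Dhaka is UTC+6:00, so local arrival = 3:28 AM + 6:00 = 9:28 AM on Apr 26.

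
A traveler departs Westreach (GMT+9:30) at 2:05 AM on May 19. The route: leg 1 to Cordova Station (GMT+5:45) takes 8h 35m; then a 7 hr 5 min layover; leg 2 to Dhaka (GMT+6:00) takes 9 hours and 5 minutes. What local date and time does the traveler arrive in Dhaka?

Convert departure to UTC: 2:05 AM − 9:30 = 4:35 PM UTC on May 18.
Add 8 hours 35 minutes leg 1 → 1:10 AM UTC (May 19).
Add 7 hours 5 minutes layover in Cordova Station → 8:15 AM UTC.
Add 9 hours 5 minutes leg 2 → 5:20 PM UTC.
Dhaka is UTC+6:00, so local arrival = 5:20 PM + 6:00 = 11:20 PM on May 19.

11:20 PM on May 19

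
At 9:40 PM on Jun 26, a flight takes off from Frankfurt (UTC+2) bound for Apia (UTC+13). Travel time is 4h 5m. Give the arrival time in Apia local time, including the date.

12:45 PM on June 27

Apia is 11:00 ahead of Frankfurt.
After 4 hours and 5 minutes it is 1:45 AM (Jun 27) in Frankfurt.
Shift by the zone difference: 1:45 AM + 11:00 = 12:45 PM on Jun 27 in Apia.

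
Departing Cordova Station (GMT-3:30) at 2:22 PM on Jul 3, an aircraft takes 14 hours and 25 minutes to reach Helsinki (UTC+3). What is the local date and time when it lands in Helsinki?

11:17 AM on July 4

Helsinki is 6:30 ahead of Cordova Station.
After 14 hours 25 minutes it is 4:47 AM (Jul 4) in Cordova Station.
Shift by the zone difference: 4:47 AM + 6:30 = 11:17 AM on Jul 4 in Helsinki.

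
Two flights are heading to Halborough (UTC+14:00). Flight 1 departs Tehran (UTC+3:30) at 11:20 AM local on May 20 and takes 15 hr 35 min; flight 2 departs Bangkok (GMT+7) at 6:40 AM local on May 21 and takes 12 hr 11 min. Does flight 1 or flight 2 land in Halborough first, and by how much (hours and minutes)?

Flight 1 in UTC: 11:20 AM − 3:30 = 7:50 AM on May 20.
+15 hours 35 minutes → arrive 11:25 PM UTC on May 20.
Flight 2 in UTC: 6:40 AM − 7:00 = 11:40 PM on May 20.
+12 hours and 11 minutes → arrive 11:51 AM UTC on May 21.
Flight 1 lands earlier by 12 hours 26 minutes.

the first, by 12 hours 26 minutes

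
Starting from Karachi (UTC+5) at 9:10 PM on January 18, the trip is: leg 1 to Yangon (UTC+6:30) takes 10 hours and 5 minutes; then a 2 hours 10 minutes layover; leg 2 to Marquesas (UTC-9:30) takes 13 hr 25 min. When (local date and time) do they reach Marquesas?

8:20 AM on January 19

Convert departure to UTC: 9:10 PM − 5:00 = 4:10 PM UTC on Jan 18.
Add 10 hours and 5 minutes leg 1 → 2:15 AM UTC (Jan 19).
Add 2 hours and 10 minutes layover in Yangon → 4:25 AM UTC.
Add 13 hours and 25 minutes leg 2 → 5:50 PM UTC.
Marquesas is UTC−9:30, so local arrival = 5:50 PM − 9:30 = 8:20 AM on Jan 19.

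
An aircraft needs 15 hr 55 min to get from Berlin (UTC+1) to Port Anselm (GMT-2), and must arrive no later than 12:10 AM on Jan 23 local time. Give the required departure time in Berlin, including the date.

Target arrival in UTC: 12:10 AM + 2:00 = 2:10 AM on Jan 23.
Subtract 15 hours and 55 minutes → departure 10:15 AM UTC on Jan 22.
Berlin is UTC+1:00: 10:15 AM + 1:00 = 11:15 AM on Jan 22.

11:15 AM on Jan 22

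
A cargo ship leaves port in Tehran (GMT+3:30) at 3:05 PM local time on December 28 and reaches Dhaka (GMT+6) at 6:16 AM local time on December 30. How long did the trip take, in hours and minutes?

Dhaka is 2:30 ahead of Tehran.
Clock-face elapsed time (ignoring zones) is 39 hours 11 minutes.
Actual elapsed = 39 hours 11 minutes − 2:30 = 36 hours 41 minutes.

36 hours 41 minutes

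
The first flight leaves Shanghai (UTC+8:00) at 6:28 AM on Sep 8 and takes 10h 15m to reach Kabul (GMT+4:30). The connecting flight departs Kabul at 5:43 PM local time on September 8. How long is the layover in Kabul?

Convert departure to UTC: 6:28 AM − 8:00 = 10:28 PM UTC on Sep 7.
Add 10 hours 15 minutes flight time → 8:43 AM UTC (Sep 8).
Kabul is UTC+4:30, so local arrival = 8:43 AM + 4:30 = 1:13 PM on Sep 8.
Layover = 5:43 PM − 1:13 PM = 4 hours 30 minutes.

4 hours 30 minutes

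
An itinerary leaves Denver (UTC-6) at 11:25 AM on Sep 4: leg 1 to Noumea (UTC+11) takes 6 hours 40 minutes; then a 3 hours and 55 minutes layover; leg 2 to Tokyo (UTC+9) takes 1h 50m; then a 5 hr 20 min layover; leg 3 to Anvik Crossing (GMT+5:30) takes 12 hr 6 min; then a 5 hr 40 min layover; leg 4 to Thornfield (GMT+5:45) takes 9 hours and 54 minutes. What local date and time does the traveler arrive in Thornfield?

8:35 PM on September 6

Convert departure to UTC: 11:25 AM + 6:00 = 5:25 PM UTC on Sep 4.
Add 6 hours and 40 minutes leg 1 → 12:05 AM UTC (Sep 5).
Add 3 hours 55 minutes layover in Noumea → 4:00 AM UTC.
Add 1 hour and 50 minutes leg 2 → 5:50 AM UTC.
Add 5 hours and 20 minutes layover in Tokyo → 11:10 AM UTC.
Add 12 hours 6 minutes leg 3 → 11:16 PM UTC.
Add 5 hours and 40 minutes layover in Anvik Crossing → 4:56 AM UTC (Sep 6).
Add 9 hours 54 minutes leg 4 → 2:50 PM UTC.
Thornfield is UTC+5:45, so local arrival = 2:50 PM + 5:45 = 8:35 PM on Sep 6.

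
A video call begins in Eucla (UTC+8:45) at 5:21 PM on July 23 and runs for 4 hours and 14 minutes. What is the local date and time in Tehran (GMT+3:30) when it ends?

4:20 PM on Jul 23

Convert start to UTC: 5:21 PM − 8:45 = 8:36 AM UTC on Jul 23.
Add 4 hours and 14 minutes duration → 12:50 PM UTC.
Tehran is UTC+3:30, so local end time = 12:50 PM + 3:30 = 4:20 PM on Jul 23.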